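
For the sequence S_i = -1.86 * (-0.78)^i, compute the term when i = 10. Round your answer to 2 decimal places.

S_10 = -1.86 * (-0.78)^10 ≈ -1.86 * 0.0834 ≈ -0.16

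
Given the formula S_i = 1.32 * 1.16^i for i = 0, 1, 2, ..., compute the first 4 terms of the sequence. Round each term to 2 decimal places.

This is a geometric sequence.
i=0: S_0 = 1.32 * 1.16^0 = 1.32
i=1: S_1 = 1.32 * 1.16^1 ≈ 1.53
i=2: S_2 = 1.32 * 1.16^2 ≈ 1.78
i=3: S_3 = 1.32 * 1.16^3 ≈ 2.06
The first 4 terms are: [1.32, 1.53, 1.78, 2.06]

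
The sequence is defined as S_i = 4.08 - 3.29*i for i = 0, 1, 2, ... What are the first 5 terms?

This is an arithmetic sequence.
i=0: S_0 = 4.08 + -3.29*0 = 4.08
i=1: S_1 = 4.08 + -3.29*1 = 0.79
i=2: S_2 = 4.08 + -3.29*2 = -2.5
i=3: S_3 = 4.08 + -3.29*3 = -5.79
i=4: S_4 = 4.08 + -3.29*4 = -9.08
The first 5 terms are: [4.08, 0.79, -2.5, -5.79, -9.08]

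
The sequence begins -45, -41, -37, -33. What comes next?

Differences: -41 - -45 = 4
This is an arithmetic sequence with common difference d = 4.
Next term = -33 + 4 = -29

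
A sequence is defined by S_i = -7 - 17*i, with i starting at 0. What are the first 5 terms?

This is an arithmetic sequence.
i=0: S_0 = -7 + -17*0 = -7
i=1: S_1 = -7 + -17*1 = -24
i=2: S_2 = -7 + -17*2 = -41
i=3: S_3 = -7 + -17*3 = -58
i=4: S_4 = -7 + -17*4 = -75
The first 5 terms are: [-7, -24, -41, -58, -75]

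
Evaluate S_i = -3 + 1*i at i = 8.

S_8 = -3 + 1*8 = -3 + 8 = 5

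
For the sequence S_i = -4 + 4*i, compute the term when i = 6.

S_6 = -4 + 4*6 = -4 + 24 = 20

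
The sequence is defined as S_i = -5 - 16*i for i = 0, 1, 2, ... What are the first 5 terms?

This is an arithmetic sequence.
i=0: S_0 = -5 + -16*0 = -5
i=1: S_1 = -5 + -16*1 = -21
i=2: S_2 = -5 + -16*2 = -37
i=3: S_3 = -5 + -16*3 = -53
i=4: S_4 = -5 + -16*4 = -69
The first 5 terms are: [-5, -21, -37, -53, -69]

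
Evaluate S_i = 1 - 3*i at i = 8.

S_8 = 1 + -3*8 = 1 + -24 = -23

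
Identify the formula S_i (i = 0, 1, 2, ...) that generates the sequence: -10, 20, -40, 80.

Check ratios: 20 / -10 = -2.0
Common ratio r = -2.
First term a = -10.
Formula: S_i = -10 * (-2)^i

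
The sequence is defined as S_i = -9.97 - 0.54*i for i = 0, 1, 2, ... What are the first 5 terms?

This is an arithmetic sequence.
i=0: S_0 = -9.97 + -0.54*0 = -9.97
i=1: S_1 = -9.97 + -0.54*1 = -10.51
i=2: S_2 = -9.97 + -0.54*2 = -11.05
i=3: S_3 = -9.97 + -0.54*3 = -11.59
i=4: S_4 = -9.97 + -0.54*4 = -12.13
The first 5 terms are: [-9.97, -10.51, -11.05, -11.59, -12.13]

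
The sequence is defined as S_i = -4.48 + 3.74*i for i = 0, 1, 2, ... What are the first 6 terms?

This is an arithmetic sequence.
i=0: S_0 = -4.48 + 3.74*0 = -4.48
i=1: S_1 = -4.48 + 3.74*1 = -0.74
i=2: S_2 = -4.48 + 3.74*2 = 3.0
i=3: S_3 = -4.48 + 3.74*3 = 6.74
i=4: S_4 = -4.48 + 3.74*4 = 10.48
i=5: S_5 = -4.48 + 3.74*5 = 14.22
The first 6 terms are: [-4.48, -0.74, 3.0, 6.74, 10.48, 14.22]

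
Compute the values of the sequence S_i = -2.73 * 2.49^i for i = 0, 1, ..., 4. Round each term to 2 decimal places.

This is a geometric sequence.
i=0: S_0 = -2.73 * 2.49^0 = -2.73
i=1: S_1 = -2.73 * 2.49^1 ≈ -6.8
i=2: S_2 = -2.73 * 2.49^2 ≈ -16.93
i=3: S_3 = -2.73 * 2.49^3 ≈ -42.15
i=4: S_4 = -2.73 * 2.49^4 ≈ -104.94
The first 5 terms are: [-2.73, -6.8, -16.93, -42.15, -104.94]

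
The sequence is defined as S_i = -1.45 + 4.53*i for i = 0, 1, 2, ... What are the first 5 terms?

This is an arithmetic sequence.
i=0: S_0 = -1.45 + 4.53*0 = -1.45
i=1: S_1 = -1.45 + 4.53*1 = 3.08
i=2: S_2 = -1.45 + 4.53*2 = 7.61
i=3: S_3 = -1.45 + 4.53*3 = 12.14
i=4: S_4 = -1.45 + 4.53*4 = 16.67
The first 5 terms are: [-1.45, 3.08, 7.61, 12.14, 16.67]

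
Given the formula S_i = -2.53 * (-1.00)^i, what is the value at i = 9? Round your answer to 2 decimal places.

S_9 = -2.53 * (-1.0)^9 = -2.53 * -1 = 2.53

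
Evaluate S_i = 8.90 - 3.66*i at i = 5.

S_5 = 8.9 + -3.66*5 = 8.9 + -18.3 = -9.4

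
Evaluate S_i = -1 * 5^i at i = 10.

S_10 = -1 * 5^10 = -1 * 9765625 = -9765625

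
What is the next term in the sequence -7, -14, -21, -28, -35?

Differences: -14 - -7 = -7
This is an arithmetic sequence with common difference d = -7.
Next term = -35 + -7 = -42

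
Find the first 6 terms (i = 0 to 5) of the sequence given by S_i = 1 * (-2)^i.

This is a geometric sequence.
i=0: S_0 = 1 * (-2)^0 = 1
i=1: S_1 = 1 * (-2)^1 = -2
i=2: S_2 = 1 * (-2)^2 = 4
i=3: S_3 = 1 * (-2)^3 = -8
i=4: S_4 = 1 * (-2)^4 = 16
i=5: S_5 = 1 * (-2)^5 = -32
The first 6 terms are: [1, -2, 4, -8, 16, -32]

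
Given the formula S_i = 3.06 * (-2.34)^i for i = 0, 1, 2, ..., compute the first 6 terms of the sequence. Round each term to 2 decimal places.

This is a geometric sequence.
i=0: S_0 = 3.06 * (-2.34)^0 = 3.06
i=1: S_1 = 3.06 * (-2.34)^1 ≈ -7.16
i=2: S_2 = 3.06 * (-2.34)^2 ≈ 16.76
i=3: S_3 = 3.06 * (-2.34)^3 ≈ -39.21
i=4: S_4 = 3.06 * (-2.34)^4 ≈ 91.75
i=5: S_5 = 3.06 * (-2.34)^5 ≈ -214.68
The first 6 terms are: [3.06, -7.16, 16.76, -39.21, 91.75, -214.68]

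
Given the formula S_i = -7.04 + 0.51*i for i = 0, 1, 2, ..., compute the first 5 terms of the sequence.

This is an arithmetic sequence.
i=0: S_0 = -7.04 + 0.51*0 = -7.04
i=1: S_1 = -7.04 + 0.51*1 = -6.53
i=2: S_2 = -7.04 + 0.51*2 = -6.02
i=3: S_3 = -7.04 + 0.51*3 = -5.51
i=4: S_4 = -7.04 + 0.51*4 = -5.0
The first 5 terms are: [-7.04, -6.53, -6.02, -5.51, -5.0]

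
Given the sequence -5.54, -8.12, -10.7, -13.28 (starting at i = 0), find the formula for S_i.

Check differences: -8.12 - -5.54 = -2.58
-10.7 - -8.12 = -2.58
Common difference d = -2.58.
First term a = -5.54.
Formula: S_i = -5.54 - 2.58*i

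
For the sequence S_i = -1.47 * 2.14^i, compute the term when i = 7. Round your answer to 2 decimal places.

S_7 = -1.47 * 2.14^7 ≈ -1.47 * 205.54 ≈ -302.14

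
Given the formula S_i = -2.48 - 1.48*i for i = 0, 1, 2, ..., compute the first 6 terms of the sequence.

This is an arithmetic sequence.
i=0: S_0 = -2.48 + -1.48*0 = -2.48
i=1: S_1 = -2.48 + -1.48*1 = -3.96
i=2: S_2 = -2.48 + -1.48*2 = -5.44
i=3: S_3 = -2.48 + -1.48*3 = -6.92
i=4: S_4 = -2.48 + -1.48*4 = -8.4
i=5: S_5 = -2.48 + -1.48*5 = -9.88
The first 6 terms are: [-2.48, -3.96, -5.44, -6.92, -8.4, -9.88]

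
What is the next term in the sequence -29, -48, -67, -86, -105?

Differences: -48 - -29 = -19
This is an arithmetic sequence with common difference d = -19.
Next term = -105 + -19 = -124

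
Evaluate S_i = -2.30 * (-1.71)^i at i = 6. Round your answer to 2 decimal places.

S_6 = -2.3 * (-1.71)^6 ≈ -2.3 * 25.0021 ≈ -57.5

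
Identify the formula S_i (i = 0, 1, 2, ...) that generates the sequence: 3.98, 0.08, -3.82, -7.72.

Check differences: 0.08 - 3.98 = -3.9
-3.82 - 0.08 = -3.9
Common difference d = -3.9.
First term a = 3.98.
Formula: S_i = 3.98 - 3.90*i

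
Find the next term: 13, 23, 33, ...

Differences: 23 - 13 = 10
This is an arithmetic sequence with common difference d = 10.
Next term = 33 + 10 = 43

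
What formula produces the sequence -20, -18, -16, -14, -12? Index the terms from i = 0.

Check differences: -18 - -20 = 2
-16 - -18 = 2
Common difference d = 2.
First term a = -20.
Formula: S_i = -20 + 2*i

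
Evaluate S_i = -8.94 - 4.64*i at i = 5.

S_5 = -8.94 + -4.64*5 = -8.94 + -23.2 = -32.14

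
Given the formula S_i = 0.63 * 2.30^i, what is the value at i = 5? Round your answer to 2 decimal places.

S_5 = 0.63 * 2.3^5 ≈ 0.63 * 64.3634 ≈ 40.55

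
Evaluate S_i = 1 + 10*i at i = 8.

S_8 = 1 + 10*8 = 1 + 80 = 81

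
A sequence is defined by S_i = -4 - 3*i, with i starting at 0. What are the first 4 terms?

This is an arithmetic sequence.
i=0: S_0 = -4 + -3*0 = -4
i=1: S_1 = -4 + -3*1 = -7
i=2: S_2 = -4 + -3*2 = -10
i=3: S_3 = -4 + -3*3 = -13
The first 4 terms are: [-4, -7, -10, -13]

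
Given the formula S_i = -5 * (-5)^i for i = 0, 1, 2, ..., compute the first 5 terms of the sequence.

This is a geometric sequence.
i=0: S_0 = -5 * (-5)^0 = -5
i=1: S_1 = -5 * (-5)^1 = 25
i=2: S_2 = -5 * (-5)^2 = -125
i=3: S_3 = -5 * (-5)^3 = 625
i=4: S_4 = -5 * (-5)^4 = -3125
The first 5 terms are: [-5, 25, -125, 625, -3125]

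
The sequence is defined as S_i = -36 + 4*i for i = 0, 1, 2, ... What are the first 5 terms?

This is an arithmetic sequence.
i=0: S_0 = -36 + 4*0 = -36
i=1: S_1 = -36 + 4*1 = -32
i=2: S_2 = -36 + 4*2 = -28
i=3: S_3 = -36 + 4*3 = -24
i=4: S_4 = -36 + 4*4 = -20
The first 5 terms are: [-36, -32, -28, -24, -20]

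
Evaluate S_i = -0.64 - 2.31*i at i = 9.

S_9 = -0.64 + -2.31*9 = -0.64 + -20.79 = -21.43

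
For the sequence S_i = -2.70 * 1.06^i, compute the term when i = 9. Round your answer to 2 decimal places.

S_9 = -2.7 * 1.06^9 ≈ -2.7 * 1.6895 ≈ -4.56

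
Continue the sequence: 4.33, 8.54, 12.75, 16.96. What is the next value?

Differences: 8.54 - 4.33 = 4.21
This is an arithmetic sequence with common difference d = 4.21.
Next term = 16.96 + 4.21 = 21.17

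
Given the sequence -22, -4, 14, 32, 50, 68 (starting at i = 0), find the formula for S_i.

Check differences: -4 - -22 = 18
14 - -4 = 18
Common difference d = 18.
First term a = -22.
Formula: S_i = -22 + 18*i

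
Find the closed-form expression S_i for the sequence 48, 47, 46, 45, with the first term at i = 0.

Check differences: 47 - 48 = -1
46 - 47 = -1
Common difference d = -1.
First term a = 48.
Formula: S_i = 48 - 1*i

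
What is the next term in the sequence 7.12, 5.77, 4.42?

Differences: 5.77 - 7.12 = -1.35
This is an arithmetic sequence with common difference d = -1.35.
Next term = 4.42 + -1.35 = 3.07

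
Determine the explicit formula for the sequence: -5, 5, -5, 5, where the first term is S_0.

Check ratios: 5 / -5 = -1.0
Common ratio r = -1.
First term a = -5.
Formula: S_i = -5 * (-1)^i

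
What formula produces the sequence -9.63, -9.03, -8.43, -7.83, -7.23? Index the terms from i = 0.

Check differences: -9.03 - -9.63 = 0.6
-8.43 - -9.03 = 0.6
Common difference d = 0.6.
First term a = -9.63.
Formula: S_i = -9.63 + 0.60*i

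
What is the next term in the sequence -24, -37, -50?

Differences: -37 - -24 = -13
This is an arithmetic sequence with common difference d = -13.
Next term = -50 + -13 = -63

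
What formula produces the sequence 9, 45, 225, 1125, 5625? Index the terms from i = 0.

Check ratios: 45 / 9 = 5.0
Common ratio r = 5.
First term a = 9.
Formula: S_i = 9 * 5^i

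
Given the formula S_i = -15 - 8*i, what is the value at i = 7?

S_7 = -15 + -8*7 = -15 + -56 = -71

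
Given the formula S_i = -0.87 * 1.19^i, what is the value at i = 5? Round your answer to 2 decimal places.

S_5 = -0.87 * 1.19^5 ≈ -0.87 * 2.3864 ≈ -2.08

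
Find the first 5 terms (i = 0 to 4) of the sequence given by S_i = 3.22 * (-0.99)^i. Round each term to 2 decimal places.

This is a geometric sequence.
i=0: S_0 = 3.22 * (-0.99)^0 = 3.22
i=1: S_1 = 3.22 * (-0.99)^1 ≈ -3.19
i=2: S_2 = 3.22 * (-0.99)^2 ≈ 3.16
i=3: S_3 = 3.22 * (-0.99)^3 ≈ -3.12
i=4: S_4 = 3.22 * (-0.99)^4 ≈ 3.09
The first 5 terms are: [3.22, -3.19, 3.16, -3.12, 3.09]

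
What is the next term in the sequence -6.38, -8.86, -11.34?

Differences: -8.86 - -6.38 = -2.48
This is an arithmetic sequence with common difference d = -2.48.
Next term = -11.34 + -2.48 = -13.82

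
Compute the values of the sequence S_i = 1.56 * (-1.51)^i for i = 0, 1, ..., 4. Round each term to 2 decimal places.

This is a geometric sequence.
i=0: S_0 = 1.56 * (-1.51)^0 = 1.56
i=1: S_1 = 1.56 * (-1.51)^1 ≈ -2.36
i=2: S_2 = 1.56 * (-1.51)^2 ≈ 3.56
i=3: S_3 = 1.56 * (-1.51)^3 ≈ -5.37
i=4: S_4 = 1.56 * (-1.51)^4 ≈ 8.11
The first 5 terms are: [1.56, -2.36, 3.56, -5.37, 8.11]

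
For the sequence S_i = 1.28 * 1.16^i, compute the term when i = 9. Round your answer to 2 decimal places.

S_9 = 1.28 * 1.16^9 ≈ 1.28 * 3.803 ≈ 4.87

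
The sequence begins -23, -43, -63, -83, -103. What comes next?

Differences: -43 - -23 = -20
This is an arithmetic sequence with common difference d = -20.
Next term = -103 + -20 = -123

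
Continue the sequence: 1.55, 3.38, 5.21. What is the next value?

Differences: 3.38 - 1.55 = 1.83
This is an arithmetic sequence with common difference d = 1.83.
Next term = 5.21 + 1.83 = 7.04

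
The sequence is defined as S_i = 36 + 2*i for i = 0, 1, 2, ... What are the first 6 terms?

This is an arithmetic sequence.
i=0: S_0 = 36 + 2*0 = 36
i=1: S_1 = 36 + 2*1 = 38
i=2: S_2 = 36 + 2*2 = 40
i=3: S_3 = 36 + 2*3 = 42
i=4: S_4 = 36 + 2*4 = 44
i=5: S_5 = 36 + 2*5 = 46
The first 6 terms are: [36, 38, 40, 42, 44, 46]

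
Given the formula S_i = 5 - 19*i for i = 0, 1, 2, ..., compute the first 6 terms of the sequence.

This is an arithmetic sequence.
i=0: S_0 = 5 + -19*0 = 5
i=1: S_1 = 5 + -19*1 = -14
i=2: S_2 = 5 + -19*2 = -33
i=3: S_3 = 5 + -19*3 = -52
i=4: S_4 = 5 + -19*4 = -71
i=5: S_5 = 5 + -19*5 = -90
The first 6 terms are: [5, -14, -33, -52, -71, -90]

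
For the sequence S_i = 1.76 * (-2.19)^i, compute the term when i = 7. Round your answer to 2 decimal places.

S_7 = 1.76 * (-2.19)^7 ≈ 1.76 * -241.6066 ≈ -425.23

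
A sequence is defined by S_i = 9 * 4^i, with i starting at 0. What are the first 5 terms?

This is a geometric sequence.
i=0: S_0 = 9 * 4^0 = 9
i=1: S_1 = 9 * 4^1 = 36
i=2: S_2 = 9 * 4^2 = 144
i=3: S_3 = 9 * 4^3 = 576
i=4: S_4 = 9 * 4^4 = 2304
The first 5 terms are: [9, 36, 144, 576, 2304]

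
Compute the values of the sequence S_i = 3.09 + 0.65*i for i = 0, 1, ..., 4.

This is an arithmetic sequence.
i=0: S_0 = 3.09 + 0.65*0 = 3.09
i=1: S_1 = 3.09 + 0.65*1 = 3.74
i=2: S_2 = 3.09 + 0.65*2 = 4.39
i=3: S_3 = 3.09 + 0.65*3 = 5.04
i=4: S_4 = 3.09 + 0.65*4 = 5.69
The first 5 terms are: [3.09, 3.74, 4.39, 5.04, 5.69]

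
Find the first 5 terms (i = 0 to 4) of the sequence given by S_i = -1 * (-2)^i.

This is a geometric sequence.
i=0: S_0 = -1 * (-2)^0 = -1
i=1: S_1 = -1 * (-2)^1 = 2
i=2: S_2 = -1 * (-2)^2 = -4
i=3: S_3 = -1 * (-2)^3 = 8
i=4: S_4 = -1 * (-2)^4 = -16
The first 5 terms are: [-1, 2, -4, 8, -16]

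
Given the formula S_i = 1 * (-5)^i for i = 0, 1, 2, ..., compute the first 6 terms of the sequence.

This is a geometric sequence.
i=0: S_0 = 1 * (-5)^0 = 1
i=1: S_1 = 1 * (-5)^1 = -5
i=2: S_2 = 1 * (-5)^2 = 25
i=3: S_3 = 1 * (-5)^3 = -125
i=4: S_4 = 1 * (-5)^4 = 625
i=5: S_5 = 1 * (-5)^5 = -3125
The first 6 terms are: [1, -5, 25, -125, 625, -3125]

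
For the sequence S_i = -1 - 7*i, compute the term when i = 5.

S_5 = -1 + -7*5 = -1 + -35 = -36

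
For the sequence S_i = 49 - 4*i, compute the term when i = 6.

S_6 = 49 + -4*6 = 49 + -24 = 25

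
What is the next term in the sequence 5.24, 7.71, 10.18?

Differences: 7.71 - 5.24 = 2.47
This is an arithmetic sequence with common difference d = 2.47.
Next term = 10.18 + 2.47 = 12.65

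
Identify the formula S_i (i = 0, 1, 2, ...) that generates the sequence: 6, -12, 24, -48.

Check ratios: -12 / 6 = -2.0
Common ratio r = -2.
First term a = 6.
Formula: S_i = 6 * (-2)^i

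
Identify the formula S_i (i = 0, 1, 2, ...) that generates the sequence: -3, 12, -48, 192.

Check ratios: 12 / -3 = -4.0
Common ratio r = -4.
First term a = -3.
Formula: S_i = -3 * (-4)^i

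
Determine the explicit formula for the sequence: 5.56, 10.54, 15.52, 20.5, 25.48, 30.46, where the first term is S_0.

Check differences: 10.54 - 5.56 = 4.98
15.52 - 10.54 = 4.98
Common difference d = 4.98.
First term a = 5.56.
Formula: S_i = 5.56 + 4.98*i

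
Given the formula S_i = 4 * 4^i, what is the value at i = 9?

S_9 = 4 * 4^9 = 4 * 262144 = 1048576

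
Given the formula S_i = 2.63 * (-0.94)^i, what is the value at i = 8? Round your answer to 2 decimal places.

S_8 = 2.63 * (-0.94)^8 ≈ 2.63 * 0.6096 ≈ 1.6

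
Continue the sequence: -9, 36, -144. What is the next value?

Ratios: 36 / -9 = -4.0
This is a geometric sequence with common ratio r = -4.
Next term = -144 * -4 = 576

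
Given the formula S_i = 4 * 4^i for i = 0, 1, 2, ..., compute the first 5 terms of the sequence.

This is a geometric sequence.
i=0: S_0 = 4 * 4^0 = 4
i=1: S_1 = 4 * 4^1 = 16
i=2: S_2 = 4 * 4^2 = 64
i=3: S_3 = 4 * 4^3 = 256
i=4: S_4 = 4 * 4^4 = 1024
The first 5 terms are: [4, 16, 64, 256, 1024]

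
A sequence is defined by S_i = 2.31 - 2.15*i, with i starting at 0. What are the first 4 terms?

This is an arithmetic sequence.
i=0: S_0 = 2.31 + -2.15*0 = 2.31
i=1: S_1 = 2.31 + -2.15*1 = 0.16
i=2: S_2 = 2.31 + -2.15*2 = -1.99
i=3: S_3 = 2.31 + -2.15*3 = -4.14
The first 4 terms are: [2.31, 0.16, -1.99, -4.14]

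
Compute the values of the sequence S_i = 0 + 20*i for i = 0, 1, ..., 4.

This is an arithmetic sequence.
i=0: S_0 = 0 + 20*0 = 0
i=1: S_1 = 0 + 20*1 = 20
i=2: S_2 = 0 + 20*2 = 40
i=3: S_3 = 0 + 20*3 = 60
i=4: S_4 = 0 + 20*4 = 80
The first 5 terms are: [0, 20, 40, 60, 80]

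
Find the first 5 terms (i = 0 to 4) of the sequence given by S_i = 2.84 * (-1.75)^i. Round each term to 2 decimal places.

This is a geometric sequence.
i=0: S_0 = 2.84 * (-1.75)^0 = 2.84
i=1: S_1 = 2.84 * (-1.75)^1 = -4.97
i=2: S_2 = 2.84 * (-1.75)^2 ≈ 8.7
i=3: S_3 = 2.84 * (-1.75)^3 ≈ -15.22
i=4: S_4 = 2.84 * (-1.75)^4 ≈ 26.64
The first 5 terms are: [2.84, -4.97, 8.7, -15.22, 26.64]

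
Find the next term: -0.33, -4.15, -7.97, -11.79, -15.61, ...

Differences: -4.15 - -0.33 = -3.82
This is an arithmetic sequence with common difference d = -3.82.
Next term = -15.61 + -3.82 = -19.43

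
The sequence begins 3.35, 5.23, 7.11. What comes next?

Differences: 5.23 - 3.35 = 1.88
This is an arithmetic sequence with common difference d = 1.88.
Next term = 7.11 + 1.88 = 8.99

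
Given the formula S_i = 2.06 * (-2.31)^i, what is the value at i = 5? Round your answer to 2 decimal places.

S_5 = 2.06 * (-2.31)^5 ≈ 2.06 * -65.7749 ≈ -135.5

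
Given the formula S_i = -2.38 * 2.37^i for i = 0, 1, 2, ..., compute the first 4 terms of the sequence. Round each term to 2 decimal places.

This is a geometric sequence.
i=0: S_0 = -2.38 * 2.37^0 = -2.38
i=1: S_1 = -2.38 * 2.37^1 ≈ -5.64
i=2: S_2 = -2.38 * 2.37^2 ≈ -13.37
i=3: S_3 = -2.38 * 2.37^3 ≈ -31.68
The first 4 terms are: [-2.38, -5.64, -13.37, -31.68]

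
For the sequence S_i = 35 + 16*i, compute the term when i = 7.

S_7 = 35 + 16*7 = 35 + 112 = 147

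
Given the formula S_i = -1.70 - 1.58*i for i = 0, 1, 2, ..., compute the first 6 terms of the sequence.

This is an arithmetic sequence.
i=0: S_0 = -1.7 + -1.58*0 = -1.7
i=1: S_1 = -1.7 + -1.58*1 = -3.28
i=2: S_2 = -1.7 + -1.58*2 = -4.86
i=3: S_3 = -1.7 + -1.58*3 = -6.44
i=4: S_4 = -1.7 + -1.58*4 = -8.02
i=5: S_5 = -1.7 + -1.58*5 = -9.6
The first 6 terms are: [-1.7, -3.28, -4.86, -6.44, -8.02, -9.6]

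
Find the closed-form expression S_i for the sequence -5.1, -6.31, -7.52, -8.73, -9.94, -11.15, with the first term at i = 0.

Check differences: -6.31 - -5.1 = -1.21
-7.52 - -6.31 = -1.21
Common difference d = -1.21.
First term a = -5.1.
Formula: S_i = -5.10 - 1.21*i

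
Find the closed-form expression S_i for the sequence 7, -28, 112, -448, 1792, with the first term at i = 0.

Check ratios: -28 / 7 = -4.0
Common ratio r = -4.
First term a = 7.
Formula: S_i = 7 * (-4)^i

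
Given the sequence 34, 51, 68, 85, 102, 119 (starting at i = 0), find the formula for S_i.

Check differences: 51 - 34 = 17
68 - 51 = 17
Common difference d = 17.
First term a = 34.
Formula: S_i = 34 + 17*i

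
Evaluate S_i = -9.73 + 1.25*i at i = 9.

S_9 = -9.73 + 1.25*9 = -9.73 + 11.25 = 1.52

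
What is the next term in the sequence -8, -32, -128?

Ratios: -32 / -8 = 4.0
This is a geometric sequence with common ratio r = 4.
Next term = -128 * 4 = -512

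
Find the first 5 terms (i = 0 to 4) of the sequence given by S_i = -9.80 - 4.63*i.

This is an arithmetic sequence.
i=0: S_0 = -9.8 + -4.63*0 = -9.8
i=1: S_1 = -9.8 + -4.63*1 = -14.43
i=2: S_2 = -9.8 + -4.63*2 = -19.06
i=3: S_3 = -9.8 + -4.63*3 = -23.69
i=4: S_4 = -9.8 + -4.63*4 = -28.32
The first 5 terms are: [-9.8, -14.43, -19.06, -23.69, -28.32]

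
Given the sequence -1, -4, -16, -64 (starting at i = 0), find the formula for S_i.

Check ratios: -4 / -1 = 4.0
Common ratio r = 4.
First term a = -1.
Formula: S_i = -1 * 4^i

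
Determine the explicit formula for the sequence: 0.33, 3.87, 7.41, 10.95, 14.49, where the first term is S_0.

Check differences: 3.87 - 0.33 = 3.54
7.41 - 3.87 = 3.54
Common difference d = 3.54.
First term a = 0.33.
Formula: S_i = 0.33 + 3.54*i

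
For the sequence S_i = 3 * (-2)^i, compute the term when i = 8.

S_8 = 3 * (-2)^8 = 3 * 256 = 768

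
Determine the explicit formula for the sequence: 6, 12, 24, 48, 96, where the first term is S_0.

Check ratios: 12 / 6 = 2.0
Common ratio r = 2.
First term a = 6.
Formula: S_i = 6 * 2^i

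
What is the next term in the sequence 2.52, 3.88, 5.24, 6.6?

Differences: 3.88 - 2.52 = 1.36
This is an arithmetic sequence with common difference d = 1.36.
Next term = 6.6 + 1.36 = 7.96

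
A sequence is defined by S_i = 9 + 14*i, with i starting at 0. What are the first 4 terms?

This is an arithmetic sequence.
i=0: S_0 = 9 + 14*0 = 9
i=1: S_1 = 9 + 14*1 = 23
i=2: S_2 = 9 + 14*2 = 37
i=3: S_3 = 9 + 14*3 = 51
The first 4 terms are: [9, 23, 37, 51]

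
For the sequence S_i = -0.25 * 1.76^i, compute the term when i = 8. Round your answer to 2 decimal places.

S_8 = -0.25 * 1.76^8 ≈ -0.25 * 92.0664 ≈ -23.02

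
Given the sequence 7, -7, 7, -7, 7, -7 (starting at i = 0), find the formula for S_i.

Check ratios: -7 / 7 = -1.0
Common ratio r = -1.
First term a = 7.
Formula: S_i = 7 * (-1)^i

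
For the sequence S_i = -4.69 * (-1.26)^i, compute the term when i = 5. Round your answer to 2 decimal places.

S_5 = -4.69 * (-1.26)^5 ≈ -4.69 * -3.1758 ≈ 14.89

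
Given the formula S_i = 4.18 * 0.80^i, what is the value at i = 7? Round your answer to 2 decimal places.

S_7 = 4.18 * 0.8^7 ≈ 4.18 * 0.2097 ≈ 0.88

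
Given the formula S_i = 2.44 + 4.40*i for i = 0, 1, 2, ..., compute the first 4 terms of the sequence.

This is an arithmetic sequence.
i=0: S_0 = 2.44 + 4.4*0 = 2.44
i=1: S_1 = 2.44 + 4.4*1 = 6.84
i=2: S_2 = 2.44 + 4.4*2 = 11.24
i=3: S_3 = 2.44 + 4.4*3 = 15.64
The first 4 terms are: [2.44, 6.84, 11.24, 15.64]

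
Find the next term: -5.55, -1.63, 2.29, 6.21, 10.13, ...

Differences: -1.63 - -5.55 = 3.92
This is an arithmetic sequence with common difference d = 3.92.
Next term = 10.13 + 3.92 = 14.05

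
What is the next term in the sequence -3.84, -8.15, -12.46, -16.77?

Differences: -8.15 - -3.84 = -4.31
This is an arithmetic sequence with common difference d = -4.31.
Next term = -16.77 + -4.31 = -21.08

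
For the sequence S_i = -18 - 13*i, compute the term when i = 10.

S_10 = -18 + -13*10 = -18 + -130 = -148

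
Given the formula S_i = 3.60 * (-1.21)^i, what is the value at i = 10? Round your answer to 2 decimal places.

S_10 = 3.6 * (-1.21)^10 ≈ 3.6 * 6.7275 ≈ 24.22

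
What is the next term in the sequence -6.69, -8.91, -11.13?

Differences: -8.91 - -6.69 = -2.22
This is an arithmetic sequence with common difference d = -2.22.
Next term = -11.13 + -2.22 = -13.35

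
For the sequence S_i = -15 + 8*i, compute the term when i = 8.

S_8 = -15 + 8*8 = -15 + 64 = 49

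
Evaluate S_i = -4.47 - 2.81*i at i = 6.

S_6 = -4.47 + -2.81*6 = -4.47 + -16.86 = -21.33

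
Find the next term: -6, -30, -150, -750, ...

Ratios: -30 / -6 = 5.0
This is a geometric sequence with common ratio r = 5.
Next term = -750 * 5 = -3750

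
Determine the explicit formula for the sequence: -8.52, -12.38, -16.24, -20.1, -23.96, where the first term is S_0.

Check differences: -12.38 - -8.52 = -3.86
-16.24 - -12.38 = -3.86
Common difference d = -3.86.
First term a = -8.52.
Formula: S_i = -8.52 - 3.86*i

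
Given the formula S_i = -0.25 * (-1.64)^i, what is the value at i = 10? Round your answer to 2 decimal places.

S_10 = -0.25 * (-1.64)^10 ≈ -0.25 * 140.7468 ≈ -35.19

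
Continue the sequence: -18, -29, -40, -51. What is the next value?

Differences: -29 - -18 = -11
This is an arithmetic sequence with common difference d = -11.
Next term = -51 + -11 = -62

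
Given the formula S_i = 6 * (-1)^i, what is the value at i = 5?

S_5 = 6 * (-1)^5 = 6 * -1 = -6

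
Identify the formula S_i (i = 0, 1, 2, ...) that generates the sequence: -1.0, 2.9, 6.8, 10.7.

Check differences: 2.9 - -1.0 = 3.9
6.8 - 2.9 = 3.9
Common difference d = 3.9.
First term a = -1.0.
Formula: S_i = -1.00 + 3.90*i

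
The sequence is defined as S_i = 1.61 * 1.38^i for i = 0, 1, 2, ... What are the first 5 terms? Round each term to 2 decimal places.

This is a geometric sequence.
i=0: S_0 = 1.61 * 1.38^0 = 1.61
i=1: S_1 = 1.61 * 1.38^1 ≈ 2.22
i=2: S_2 = 1.61 * 1.38^2 ≈ 3.07
i=3: S_3 = 1.61 * 1.38^3 ≈ 4.23
i=4: S_4 = 1.61 * 1.38^4 ≈ 5.84
The first 5 terms are: [1.61, 2.22, 3.07, 4.23, 5.84]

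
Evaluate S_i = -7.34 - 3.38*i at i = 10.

S_10 = -7.34 + -3.38*10 = -7.34 + -33.8 = -41.14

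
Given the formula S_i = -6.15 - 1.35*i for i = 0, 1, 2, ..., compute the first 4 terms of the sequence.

This is an arithmetic sequence.
i=0: S_0 = -6.15 + -1.35*0 = -6.15
i=1: S_1 = -6.15 + -1.35*1 = -7.5
i=2: S_2 = -6.15 + -1.35*2 = -8.85
i=3: S_3 = -6.15 + -1.35*3 = -10.2
The first 4 terms are: [-6.15, -7.5, -8.85, -10.2]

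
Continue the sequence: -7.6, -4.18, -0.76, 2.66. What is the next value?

Differences: -4.18 - -7.6 = 3.42
This is an arithmetic sequence with common difference d = 3.42.
Next term = 2.66 + 3.42 = 6.08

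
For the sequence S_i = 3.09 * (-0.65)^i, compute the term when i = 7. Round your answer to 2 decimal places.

S_7 = 3.09 * (-0.65)^7 ≈ 3.09 * -0.049 ≈ -0.15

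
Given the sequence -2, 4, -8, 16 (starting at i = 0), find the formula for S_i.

Check ratios: 4 / -2 = -2.0
Common ratio r = -2.
First term a = -2.
Formula: S_i = -2 * (-2)^i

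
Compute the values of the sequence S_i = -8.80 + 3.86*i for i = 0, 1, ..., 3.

This is an arithmetic sequence.
i=0: S_0 = -8.8 + 3.86*0 = -8.8
i=1: S_1 = -8.8 + 3.86*1 = -4.94
i=2: S_2 = -8.8 + 3.86*2 = -1.08
i=3: S_3 = -8.8 + 3.86*3 = 2.78
The first 4 terms are: [-8.8, -4.94, -1.08, 2.78]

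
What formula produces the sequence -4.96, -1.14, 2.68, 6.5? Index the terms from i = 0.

Check differences: -1.14 - -4.96 = 3.82
2.68 - -1.14 = 3.82
Common difference d = 3.82.
First term a = -4.96.
Formula: S_i = -4.96 + 3.82*i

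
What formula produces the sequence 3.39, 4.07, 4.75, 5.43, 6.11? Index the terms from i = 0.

Check differences: 4.07 - 3.39 = 0.68
4.75 - 4.07 = 0.68
Common difference d = 0.68.
First term a = 3.39.
Formula: S_i = 3.39 + 0.68*i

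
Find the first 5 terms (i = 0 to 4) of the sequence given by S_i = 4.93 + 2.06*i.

This is an arithmetic sequence.
i=0: S_0 = 4.93 + 2.06*0 = 4.93
i=1: S_1 = 4.93 + 2.06*1 = 6.99
i=2: S_2 = 4.93 + 2.06*2 = 9.05
i=3: S_3 = 4.93 + 2.06*3 = 11.11
i=4: S_4 = 4.93 + 2.06*4 = 13.17
The first 5 terms are: [4.93, 6.99, 9.05, 11.11, 13.17]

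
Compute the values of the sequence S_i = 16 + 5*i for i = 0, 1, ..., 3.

This is an arithmetic sequence.
i=0: S_0 = 16 + 5*0 = 16
i=1: S_1 = 16 + 5*1 = 21
i=2: S_2 = 16 + 5*2 = 26
i=3: S_3 = 16 + 5*3 = 31
The first 4 terms are: [16, 21, 26, 31]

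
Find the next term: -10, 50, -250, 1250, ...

Ratios: 50 / -10 = -5.0
This is a geometric sequence with common ratio r = -5.
Next term = 1250 * -5 = -6250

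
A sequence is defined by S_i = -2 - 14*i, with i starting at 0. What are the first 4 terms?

This is an arithmetic sequence.
i=0: S_0 = -2 + -14*0 = -2
i=1: S_1 = -2 + -14*1 = -16
i=2: S_2 = -2 + -14*2 = -30
i=3: S_3 = -2 + -14*3 = -44
The first 4 terms are: [-2, -16, -30, -44]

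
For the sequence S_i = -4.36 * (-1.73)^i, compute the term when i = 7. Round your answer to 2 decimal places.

S_7 = -4.36 * (-1.73)^7 ≈ -4.36 * -46.3791 ≈ 202.21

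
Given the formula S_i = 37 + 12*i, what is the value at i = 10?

S_10 = 37 + 12*10 = 37 + 120 = 157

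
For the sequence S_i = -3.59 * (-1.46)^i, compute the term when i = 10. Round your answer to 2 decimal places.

S_10 = -3.59 * (-1.46)^10 ≈ -3.59 * 44.0077 ≈ -157.99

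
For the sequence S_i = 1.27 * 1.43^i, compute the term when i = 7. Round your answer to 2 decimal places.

S_7 = 1.27 * 1.43^7 ≈ 1.27 * 12.2279 ≈ 15.53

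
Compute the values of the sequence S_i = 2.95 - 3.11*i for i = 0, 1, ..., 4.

This is an arithmetic sequence.
i=0: S_0 = 2.95 + -3.11*0 = 2.95
i=1: S_1 = 2.95 + -3.11*1 = -0.16
i=2: S_2 = 2.95 + -3.11*2 = -3.27
i=3: S_3 = 2.95 + -3.11*3 = -6.38
i=4: S_4 = 2.95 + -3.11*4 = -9.49
The first 5 terms are: [2.95, -0.16, -3.27, -6.38, -9.49]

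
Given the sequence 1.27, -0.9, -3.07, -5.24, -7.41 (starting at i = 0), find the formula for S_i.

Check differences: -0.9 - 1.27 = -2.17
-3.07 - -0.9 = -2.17
Common difference d = -2.17.
First term a = 1.27.
Formula: S_i = 1.27 - 2.17*i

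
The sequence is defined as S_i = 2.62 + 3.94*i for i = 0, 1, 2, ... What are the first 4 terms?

This is an arithmetic sequence.
i=0: S_0 = 2.62 + 3.94*0 = 2.62
i=1: S_1 = 2.62 + 3.94*1 = 6.56
i=2: S_2 = 2.62 + 3.94*2 = 10.5
i=3: S_3 = 2.62 + 3.94*3 = 14.44
The first 4 terms are: [2.62, 6.56, 10.5, 14.44]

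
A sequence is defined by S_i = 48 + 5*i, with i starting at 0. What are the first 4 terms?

This is an arithmetic sequence.
i=0: S_0 = 48 + 5*0 = 48
i=1: S_1 = 48 + 5*1 = 53
i=2: S_2 = 48 + 5*2 = 58
i=3: S_3 = 48 + 5*3 = 63
The first 4 terms are: [48, 53, 58, 63]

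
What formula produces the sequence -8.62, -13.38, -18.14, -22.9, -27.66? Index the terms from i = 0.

Check differences: -13.38 - -8.62 = -4.76
-18.14 - -13.38 = -4.76
Common difference d = -4.76.
First term a = -8.62.
Formula: S_i = -8.62 - 4.76*i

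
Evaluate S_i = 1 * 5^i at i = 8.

S_8 = 1 * 5^8 = 1 * 390625 = 390625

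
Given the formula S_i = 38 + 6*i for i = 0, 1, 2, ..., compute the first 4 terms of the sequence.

This is an arithmetic sequence.
i=0: S_0 = 38 + 6*0 = 38
i=1: S_1 = 38 + 6*1 = 44
i=2: S_2 = 38 + 6*2 = 50
i=3: S_3 = 38 + 6*3 = 56
The first 4 terms are: [38, 44, 50, 56]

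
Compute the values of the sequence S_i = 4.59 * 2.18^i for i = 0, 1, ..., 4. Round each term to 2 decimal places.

This is a geometric sequence.
i=0: S_0 = 4.59 * 2.18^0 = 4.59
i=1: S_1 = 4.59 * 2.18^1 ≈ 10.01
i=2: S_2 = 4.59 * 2.18^2 ≈ 21.81
i=3: S_3 = 4.59 * 2.18^3 ≈ 47.55
i=4: S_4 = 4.59 * 2.18^4 ≈ 103.67
The first 5 terms are: [4.59, 10.01, 21.81, 47.55, 103.67]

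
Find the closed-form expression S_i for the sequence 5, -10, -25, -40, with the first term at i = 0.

Check differences: -10 - 5 = -15
-25 - -10 = -15
Common difference d = -15.
First term a = 5.
Formula: S_i = 5 - 15*i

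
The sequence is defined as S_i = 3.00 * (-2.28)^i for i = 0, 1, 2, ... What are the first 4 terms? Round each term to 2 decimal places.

This is a geometric sequence.
i=0: S_0 = 3.0 * (-2.28)^0 = 3.0
i=1: S_1 = 3.0 * (-2.28)^1 = -6.84
i=2: S_2 = 3.0 * (-2.28)^2 ≈ 15.6
i=3: S_3 = 3.0 * (-2.28)^3 ≈ -35.56
The first 4 terms are: [3.0, -6.84, 15.6, -35.56]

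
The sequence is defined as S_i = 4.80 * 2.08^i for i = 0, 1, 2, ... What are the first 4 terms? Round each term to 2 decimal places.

This is a geometric sequence.
i=0: S_0 = 4.8 * 2.08^0 = 4.8
i=1: S_1 = 4.8 * 2.08^1 ≈ 9.98
i=2: S_2 = 4.8 * 2.08^2 ≈ 20.77
i=3: S_3 = 4.8 * 2.08^3 ≈ 43.19
The first 4 terms are: [4.8, 9.98, 20.77, 43.19]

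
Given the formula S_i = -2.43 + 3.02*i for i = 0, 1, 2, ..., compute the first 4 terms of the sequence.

This is an arithmetic sequence.
i=0: S_0 = -2.43 + 3.02*0 = -2.43
i=1: S_1 = -2.43 + 3.02*1 = 0.59
i=2: S_2 = -2.43 + 3.02*2 = 3.61
i=3: S_3 = -2.43 + 3.02*3 = 6.63
The first 4 terms are: [-2.43, 0.59, 3.61, 6.63]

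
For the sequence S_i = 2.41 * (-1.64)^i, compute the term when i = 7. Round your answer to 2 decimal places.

S_7 = 2.41 * (-1.64)^7 ≈ 2.41 * -31.9085 ≈ -76.9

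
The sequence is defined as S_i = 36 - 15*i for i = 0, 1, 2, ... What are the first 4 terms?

This is an arithmetic sequence.
i=0: S_0 = 36 + -15*0 = 36
i=1: S_1 = 36 + -15*1 = 21
i=2: S_2 = 36 + -15*2 = 6
i=3: S_3 = 36 + -15*3 = -9
The first 4 terms are: [36, 21, 6, -9]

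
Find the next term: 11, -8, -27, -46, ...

Differences: -8 - 11 = -19
This is an arithmetic sequence with common difference d = -19.
Next term = -46 + -19 = -65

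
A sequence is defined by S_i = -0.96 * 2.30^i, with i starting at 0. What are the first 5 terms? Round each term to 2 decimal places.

This is a geometric sequence.
i=0: S_0 = -0.96 * 2.3^0 = -0.96
i=1: S_1 = -0.96 * 2.3^1 ≈ -2.21
i=2: S_2 = -0.96 * 2.3^2 ≈ -5.08
i=3: S_3 = -0.96 * 2.3^3 ≈ -11.68
i=4: S_4 = -0.96 * 2.3^4 ≈ -26.86
The first 5 terms are: [-0.96, -2.21, -5.08, -11.68, -26.86]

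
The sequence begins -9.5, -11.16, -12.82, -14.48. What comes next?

Differences: -11.16 - -9.5 = -1.66
This is an arithmetic sequence with common difference d = -1.66.
Next term = -14.48 + -1.66 = -16.14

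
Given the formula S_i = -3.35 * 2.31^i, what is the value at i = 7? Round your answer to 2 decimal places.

S_7 = -3.35 * 2.31^7 ≈ -3.35 * 350.9812 ≈ -1175.79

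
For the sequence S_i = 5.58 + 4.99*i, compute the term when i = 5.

S_5 = 5.58 + 4.99*5 = 5.58 + 24.95 = 30.53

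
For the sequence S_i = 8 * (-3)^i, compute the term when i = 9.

S_9 = 8 * (-3)^9 = 8 * -19683 = -157464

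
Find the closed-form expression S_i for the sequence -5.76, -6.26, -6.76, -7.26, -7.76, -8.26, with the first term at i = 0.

Check differences: -6.26 - -5.76 = -0.5
-6.76 - -6.26 = -0.5
Common difference d = -0.5.
First term a = -5.76.
Formula: S_i = -5.76 - 0.50*i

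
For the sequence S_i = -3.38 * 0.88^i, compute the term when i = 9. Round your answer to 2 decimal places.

S_9 = -3.38 * 0.88^9 ≈ -3.38 * 0.3165 ≈ -1.07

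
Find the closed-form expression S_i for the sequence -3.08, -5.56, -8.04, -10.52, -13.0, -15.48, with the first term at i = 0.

Check differences: -5.56 - -3.08 = -2.48
-8.04 - -5.56 = -2.48
Common difference d = -2.48.
First term a = -3.08.
Formula: S_i = -3.08 - 2.48*i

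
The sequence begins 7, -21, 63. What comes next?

Ratios: -21 / 7 = -3.0
This is a geometric sequence with common ratio r = -3.
Next term = 63 * -3 = -189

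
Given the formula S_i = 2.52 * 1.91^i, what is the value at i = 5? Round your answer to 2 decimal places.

S_5 = 2.52 * 1.91^5 ≈ 2.52 * 25.4195 ≈ 64.06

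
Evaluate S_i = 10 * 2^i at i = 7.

S_7 = 10 * 2^7 = 10 * 128 = 1280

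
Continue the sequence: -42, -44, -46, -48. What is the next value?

Differences: -44 - -42 = -2
This is an arithmetic sequence with common difference d = -2.
Next term = -48 + -2 = -50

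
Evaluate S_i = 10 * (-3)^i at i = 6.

S_6 = 10 * (-3)^6 = 10 * 729 = 7290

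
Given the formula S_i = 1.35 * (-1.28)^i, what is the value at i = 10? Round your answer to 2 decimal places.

S_10 = 1.35 * (-1.28)^10 ≈ 1.35 * 11.8059 ≈ 15.94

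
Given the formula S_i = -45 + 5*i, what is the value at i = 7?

S_7 = -45 + 5*7 = -45 + 35 = -10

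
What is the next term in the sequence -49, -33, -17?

Differences: -33 - -49 = 16
This is an arithmetic sequence with common difference d = 16.
Next term = -17 + 16 = -1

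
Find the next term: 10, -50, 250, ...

Ratios: -50 / 10 = -5.0
This is a geometric sequence with common ratio r = -5.
Next term = 250 * -5 = -1250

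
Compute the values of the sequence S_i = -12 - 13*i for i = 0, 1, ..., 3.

This is an arithmetic sequence.
i=0: S_0 = -12 + -13*0 = -12
i=1: S_1 = -12 + -13*1 = -25
i=2: S_2 = -12 + -13*2 = -38
i=3: S_3 = -12 + -13*3 = -51
The first 4 terms are: [-12, -25, -38, -51]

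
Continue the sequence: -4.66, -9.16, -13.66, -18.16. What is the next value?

Differences: -9.16 - -4.66 = -4.5
This is an arithmetic sequence with common difference d = -4.5.
Next term = -18.16 + -4.5 = -22.66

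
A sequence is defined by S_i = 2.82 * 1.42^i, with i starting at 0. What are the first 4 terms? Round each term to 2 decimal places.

This is a geometric sequence.
i=0: S_0 = 2.82 * 1.42^0 = 2.82
i=1: S_1 = 2.82 * 1.42^1 ≈ 4.0
i=2: S_2 = 2.82 * 1.42^2 ≈ 5.69
i=3: S_3 = 2.82 * 1.42^3 ≈ 8.07
The first 4 terms are: [2.82, 4.0, 5.69, 8.07]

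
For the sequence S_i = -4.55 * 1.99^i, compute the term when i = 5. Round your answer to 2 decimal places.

S_5 = -4.55 * 1.99^5 ≈ -4.55 * 31.208 ≈ -142.0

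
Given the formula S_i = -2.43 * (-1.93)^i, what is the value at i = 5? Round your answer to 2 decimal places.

S_5 = -2.43 * (-1.93)^5 ≈ -2.43 * -26.7785 ≈ 65.07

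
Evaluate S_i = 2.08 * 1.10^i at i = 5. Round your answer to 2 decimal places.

S_5 = 2.08 * 1.1^5 ≈ 2.08 * 1.6105 ≈ 3.35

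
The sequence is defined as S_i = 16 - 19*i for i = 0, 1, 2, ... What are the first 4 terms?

This is an arithmetic sequence.
i=0: S_0 = 16 + -19*0 = 16
i=1: S_1 = 16 + -19*1 = -3
i=2: S_2 = 16 + -19*2 = -22
i=3: S_3 = 16 + -19*3 = -41
The first 4 terms are: [16, -3, -22, -41]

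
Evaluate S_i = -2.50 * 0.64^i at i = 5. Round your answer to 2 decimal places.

S_5 = -2.5 * 0.64^5 ≈ -2.5 * 0.1074 ≈ -0.27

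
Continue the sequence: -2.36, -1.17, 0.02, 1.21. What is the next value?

Differences: -1.17 - -2.36 = 1.19
This is an arithmetic sequence with common difference d = 1.19.
Next term = 1.21 + 1.19 = 2.4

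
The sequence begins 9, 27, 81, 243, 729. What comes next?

Ratios: 27 / 9 = 3.0
This is a geometric sequence with common ratio r = 3.
Next term = 729 * 3 = 2187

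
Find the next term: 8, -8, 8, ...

Ratios: -8 / 8 = -1.0
This is a geometric sequence with common ratio r = -1.
Next term = 8 * -1 = -8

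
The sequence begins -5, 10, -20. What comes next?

Ratios: 10 / -5 = -2.0
This is a geometric sequence with common ratio r = -2.
Next term = -20 * -2 = 40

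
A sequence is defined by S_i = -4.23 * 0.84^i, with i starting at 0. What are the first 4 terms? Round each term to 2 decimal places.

This is a geometric sequence.
i=0: S_0 = -4.23 * 0.84^0 = -4.23
i=1: S_1 = -4.23 * 0.84^1 ≈ -3.55
i=2: S_2 = -4.23 * 0.84^2 ≈ -2.98
i=3: S_3 = -4.23 * 0.84^3 ≈ -2.51
The first 4 terms are: [-4.23, -3.55, -2.98, -2.51]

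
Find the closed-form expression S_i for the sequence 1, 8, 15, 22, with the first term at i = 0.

Check differences: 8 - 1 = 7
15 - 8 = 7
Common difference d = 7.
First term a = 1.
Formula: S_i = 1 + 7*i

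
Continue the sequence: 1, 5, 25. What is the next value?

Ratios: 5 / 1 = 5.0
This is a geometric sequence with common ratio r = 5.
Next term = 25 * 5 = 125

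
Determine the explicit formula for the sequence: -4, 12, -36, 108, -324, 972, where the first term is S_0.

Check ratios: 12 / -4 = -3.0
Common ratio r = -3.
First term a = -4.
Formula: S_i = -4 * (-3)^i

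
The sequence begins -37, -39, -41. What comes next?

Differences: -39 - -37 = -2
This is an arithmetic sequence with common difference d = -2.
Next term = -41 + -2 = -43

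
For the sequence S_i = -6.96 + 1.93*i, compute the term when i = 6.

S_6 = -6.96 + 1.93*6 = -6.96 + 11.58 = 4.62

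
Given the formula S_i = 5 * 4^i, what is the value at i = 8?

S_8 = 5 * 4^8 = 5 * 65536 = 327680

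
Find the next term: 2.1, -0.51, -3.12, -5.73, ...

Differences: -0.51 - 2.1 = -2.61
This is an arithmetic sequence with common difference d = -2.61.
Next term = -5.73 + -2.61 = -8.34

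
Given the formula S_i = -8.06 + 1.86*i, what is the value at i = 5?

S_5 = -8.06 + 1.86*5 = -8.06 + 9.3 = 1.24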